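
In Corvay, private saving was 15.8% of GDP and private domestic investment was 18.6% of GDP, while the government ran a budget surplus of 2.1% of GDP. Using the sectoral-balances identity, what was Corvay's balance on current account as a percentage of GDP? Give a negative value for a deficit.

-0.7

By the sectoral-balances identity, CA = (S_private - I) + (T - G).
Private balance = 15.8 - 18.6 = -2.8
Government balance (T - G) = 2.1
CA = -2.8 + 2.1 = -0.7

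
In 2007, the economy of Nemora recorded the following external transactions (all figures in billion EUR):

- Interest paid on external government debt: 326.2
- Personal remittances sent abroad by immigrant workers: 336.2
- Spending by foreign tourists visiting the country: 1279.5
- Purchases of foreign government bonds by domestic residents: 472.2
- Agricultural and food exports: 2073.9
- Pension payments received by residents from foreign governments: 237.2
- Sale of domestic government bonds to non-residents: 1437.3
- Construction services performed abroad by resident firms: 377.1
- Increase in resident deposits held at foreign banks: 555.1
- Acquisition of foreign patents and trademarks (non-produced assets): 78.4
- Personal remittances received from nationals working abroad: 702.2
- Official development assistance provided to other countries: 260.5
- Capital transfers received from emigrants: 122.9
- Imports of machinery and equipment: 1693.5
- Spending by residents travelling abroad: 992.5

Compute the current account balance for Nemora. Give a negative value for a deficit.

Goods: 2073.9 - 1693.5 = 380.4
Services: -992.5 + 1279.5 + 377.1 = 664.1
Primary income: -326.2
Secondary income: -260.5 + 702.2 + 237.2 - 336.2 = 342.7
Current account = 380.4 + 664.1 + (-326.2) + 342.7 = 1061.0
(Excluded from the current account — financial account: purchases of foreign government bonds by domestic residents 472.2, sale of domestic government bonds to non-residents 1437.3, increase in resident deposits held at foreign banks 555.1; capital account: acquisition of foreign patents and trademarks (non-produced assets) 78.4, capital transfers received from emigrants 122.9.)

1061.0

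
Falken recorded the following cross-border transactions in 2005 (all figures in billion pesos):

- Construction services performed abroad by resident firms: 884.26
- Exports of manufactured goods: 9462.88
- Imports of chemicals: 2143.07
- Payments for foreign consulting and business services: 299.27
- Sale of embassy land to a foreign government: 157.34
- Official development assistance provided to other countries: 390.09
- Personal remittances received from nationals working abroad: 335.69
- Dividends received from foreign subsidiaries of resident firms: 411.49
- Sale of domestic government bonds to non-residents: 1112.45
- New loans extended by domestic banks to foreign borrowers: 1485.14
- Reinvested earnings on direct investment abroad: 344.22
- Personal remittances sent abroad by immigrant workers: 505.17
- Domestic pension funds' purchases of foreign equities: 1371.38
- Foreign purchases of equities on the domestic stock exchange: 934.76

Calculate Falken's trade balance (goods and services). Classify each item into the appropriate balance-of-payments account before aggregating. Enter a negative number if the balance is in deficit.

Goods: 9462.88 - 2143.07 = 7319.81
Services: -299.27 + 884.26 = 584.99
Trade balance = 7319.81 + 584.99 = 7904.80
(Excluded from the trade balance — capital account: sale of embassy land to a foreign government 157.34; secondary income: official development assistance provided to other countries 390.09, personal remittances received from nationals working abroad 335.69, personal remittances sent abroad by immigrant workers 505.17; primary income: dividends received from foreign subsidiaries of resident firms 411.49, reinvested earnings on direct investment abroad 344.22; financial account: sale of domestic government bonds to non-residents 1112.45, new loans extended by domestic banks to foreign borrowers 1485.14, domestic pension funds' purchases of foreign equities 1371.38, foreign purchases of equities on the domestic stock exchange 934.76.)

7904.80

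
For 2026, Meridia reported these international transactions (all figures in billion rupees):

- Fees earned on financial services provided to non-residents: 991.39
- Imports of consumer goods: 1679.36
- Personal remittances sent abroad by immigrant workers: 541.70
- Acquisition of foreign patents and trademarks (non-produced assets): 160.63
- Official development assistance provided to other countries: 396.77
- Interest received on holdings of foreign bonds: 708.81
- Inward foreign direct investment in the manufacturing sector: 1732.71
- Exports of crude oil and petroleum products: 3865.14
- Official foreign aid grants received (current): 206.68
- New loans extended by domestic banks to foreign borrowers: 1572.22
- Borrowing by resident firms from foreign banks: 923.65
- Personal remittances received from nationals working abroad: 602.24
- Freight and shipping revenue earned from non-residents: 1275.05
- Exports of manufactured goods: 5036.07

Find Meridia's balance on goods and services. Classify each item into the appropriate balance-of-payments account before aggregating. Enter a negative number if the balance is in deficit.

9488.29

Goods: 3865.14 - 1679.36 + 5036.07 = 7221.85
Services: 1275.05 + 991.39 = 2266.44
Trade balance = 7221.85 + 2266.44 = 9488.29
(Excluded from the trade balance — secondary income: personal remittances sent abroad by immigrant workers 541.70, official development assistance provided to other countries 396.77, official foreign aid grants received (current) 206.68, personal remittances received from nationals working abroad 602.24; capital account: acquisition of foreign patents and trademarks (non-produced assets) 160.63; primary income: interest received on holdings of foreign bonds 708.81; financial account: inward foreign direct investment in the manufacturing sector 1732.71, new loans extended by domestic banks to foreign borrowers 1572.22, borrowing by resident firms from foreign banks 923.65.)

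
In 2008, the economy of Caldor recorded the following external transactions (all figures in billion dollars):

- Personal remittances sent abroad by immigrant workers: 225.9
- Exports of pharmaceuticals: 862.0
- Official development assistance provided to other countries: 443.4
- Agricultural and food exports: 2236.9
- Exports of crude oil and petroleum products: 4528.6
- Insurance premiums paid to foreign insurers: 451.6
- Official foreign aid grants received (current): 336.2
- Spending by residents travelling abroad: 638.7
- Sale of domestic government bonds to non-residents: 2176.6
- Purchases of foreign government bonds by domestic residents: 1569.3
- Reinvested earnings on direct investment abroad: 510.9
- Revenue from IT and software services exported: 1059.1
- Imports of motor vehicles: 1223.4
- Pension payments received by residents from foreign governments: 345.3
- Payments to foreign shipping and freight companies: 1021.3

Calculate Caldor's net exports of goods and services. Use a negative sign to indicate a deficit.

Goods: 2236.9 + 4528.6 - 1223.4 + 862.0 = 6404.1
Services: -1021.3 + 1059.1 - 451.6 - 638.7 = -1052.5
Trade balance = 6404.1 + (-1052.5) = 5351.6
(Excluded from the trade balance — secondary income: personal remittances sent abroad by immigrant workers 225.9, official development assistance provided to other countries 443.4, official foreign aid grants received (current) 336.2, pension payments received by residents from foreign governments 345.3; financial account: sale of domestic government bonds to non-residents 2176.6, purchases of foreign government bonds by domestic residents 1569.3; primary income: reinvested earnings on direct investment abroad 510.9.)

5351.6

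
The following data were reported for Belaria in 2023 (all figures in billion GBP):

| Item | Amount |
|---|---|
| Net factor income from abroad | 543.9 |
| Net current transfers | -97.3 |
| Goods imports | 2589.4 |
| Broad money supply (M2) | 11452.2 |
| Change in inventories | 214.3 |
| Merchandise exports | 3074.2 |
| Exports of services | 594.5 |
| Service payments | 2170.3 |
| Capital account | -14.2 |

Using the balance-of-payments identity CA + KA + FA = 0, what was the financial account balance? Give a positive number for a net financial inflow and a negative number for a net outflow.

658.6

Goods balance = 3074.2 - 2589.4 = 484.8
Services balance = 594.5 - 2170.3 = -1575.8
Trade balance (goods + services) = 484.8 + (-1575.8) = -1091.0
Net primary income = 543.9
Net secondary income = -97.3
Current account = -1091.0 + 543.9 + (-97.3) = -644.4
Financial account = -(-644.4 + (-14.2)) = 658.6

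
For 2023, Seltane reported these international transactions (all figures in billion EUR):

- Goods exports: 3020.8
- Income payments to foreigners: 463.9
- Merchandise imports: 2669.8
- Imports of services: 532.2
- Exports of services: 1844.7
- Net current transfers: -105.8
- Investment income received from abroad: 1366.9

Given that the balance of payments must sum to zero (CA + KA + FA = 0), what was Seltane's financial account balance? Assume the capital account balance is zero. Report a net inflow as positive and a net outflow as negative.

Goods balance = 3020.8 - 2669.8 = 351.0
Services balance = 1844.7 - 532.2 = 1312.5
Trade balance (goods + services) = 351.0 + 1312.5 = 1663.5
Net primary income = 1366.9 - 463.9 = 903.0
Net secondary income = -105.8
Current account = 1663.5 + 903.0 + (-105.8) = 2460.7
Financial account = -(2460.7) = -2460.7

-2460.7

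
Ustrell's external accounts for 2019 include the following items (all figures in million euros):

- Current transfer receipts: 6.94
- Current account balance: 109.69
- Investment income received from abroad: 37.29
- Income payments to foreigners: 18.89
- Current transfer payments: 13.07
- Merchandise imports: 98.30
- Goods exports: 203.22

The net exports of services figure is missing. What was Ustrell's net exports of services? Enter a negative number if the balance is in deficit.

Current account = goods balance + services balance + net primary income + net secondary income
Sum of the known components = 117.19
Net exports of services = CA - (known components) = 109.69 - 117.19 = -7.50

-7.50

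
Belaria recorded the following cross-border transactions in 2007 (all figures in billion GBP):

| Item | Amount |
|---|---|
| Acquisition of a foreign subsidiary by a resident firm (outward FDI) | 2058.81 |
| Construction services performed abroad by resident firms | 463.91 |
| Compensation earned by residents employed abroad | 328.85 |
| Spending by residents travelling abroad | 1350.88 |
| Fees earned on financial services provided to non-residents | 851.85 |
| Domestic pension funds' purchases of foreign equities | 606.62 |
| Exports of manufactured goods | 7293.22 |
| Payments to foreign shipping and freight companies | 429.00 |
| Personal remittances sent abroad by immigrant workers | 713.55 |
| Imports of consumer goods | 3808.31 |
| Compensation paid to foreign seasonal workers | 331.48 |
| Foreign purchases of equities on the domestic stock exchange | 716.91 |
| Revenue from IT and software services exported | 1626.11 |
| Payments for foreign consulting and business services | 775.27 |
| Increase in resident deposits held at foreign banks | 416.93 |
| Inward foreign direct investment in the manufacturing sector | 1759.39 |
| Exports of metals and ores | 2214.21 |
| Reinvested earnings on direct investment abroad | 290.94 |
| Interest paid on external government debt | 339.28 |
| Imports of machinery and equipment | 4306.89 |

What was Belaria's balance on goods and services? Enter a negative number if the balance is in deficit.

1778.95

Goods: 2214.21 - 4306.89 - 3808.31 + 7293.22 = 1392.23
Services: -1350.88 + 1626.11 + 851.85 - 775.27 + 463.91 - 429.00 = 386.72
Trade balance = 1392.23 + 386.72 = 1778.95
(Excluded from the trade balance — financial account: acquisition of a foreign subsidiary by a resident firm (outward FDI) 2058.81, domestic pension funds' purchases of foreign equities 606.62, foreign purchases of equities on the domestic stock exchange 716.91, increase in resident deposits held at foreign banks 416.93, inward foreign direct investment in the manufacturing sector 1759.39; primary income: compensation earned by residents employed abroad 328.85, compensation paid to foreign seasonal workers 331.48, reinvested earnings on direct investment abroad 290.94, interest paid on external government debt 339.28; secondary income: personal remittances sent abroad by immigrant workers 713.55.)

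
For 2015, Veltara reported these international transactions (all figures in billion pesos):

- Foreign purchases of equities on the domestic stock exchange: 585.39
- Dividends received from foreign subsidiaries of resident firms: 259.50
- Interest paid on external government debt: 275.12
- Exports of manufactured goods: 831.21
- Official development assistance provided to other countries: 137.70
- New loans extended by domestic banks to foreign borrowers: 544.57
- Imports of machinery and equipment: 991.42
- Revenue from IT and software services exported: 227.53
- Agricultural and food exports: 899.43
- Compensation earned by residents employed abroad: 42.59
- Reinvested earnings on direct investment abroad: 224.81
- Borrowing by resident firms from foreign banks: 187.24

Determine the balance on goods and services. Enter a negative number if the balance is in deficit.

Goods: -991.42 + 831.21 + 899.43 = 739.22
Services: 227.53
Trade balance = 739.22 + 227.53 = 966.75
(Excluded from the trade balance — financial account: foreign purchases of equities on the domestic stock exchange 585.39, new loans extended by domestic banks to foreign borrowers 544.57, borrowing by resident firms from foreign banks 187.24; primary income: dividends received from foreign subsidiaries of resident firms 259.50, interest paid on external government debt 275.12, compensation earned by residents employed abroad 42.59, reinvested earnings on direct investment abroad 224.81; secondary income: official development assistance provided to other countries 137.70.)

966.75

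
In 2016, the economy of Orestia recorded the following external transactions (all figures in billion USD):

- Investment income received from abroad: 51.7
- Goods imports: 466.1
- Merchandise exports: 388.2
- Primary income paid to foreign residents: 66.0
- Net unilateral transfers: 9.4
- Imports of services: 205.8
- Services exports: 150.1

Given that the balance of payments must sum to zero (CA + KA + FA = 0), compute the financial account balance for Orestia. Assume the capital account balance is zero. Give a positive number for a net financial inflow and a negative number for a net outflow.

Goods balance = 388.2 - 466.1 = -77.9
Services balance = 150.1 - 205.8 = -55.7
Trade balance (goods + services) = -77.9 + (-55.7) = -133.6
Net primary income = 51.7 - 66.0 = -14.3
Net secondary income = 9.4
Current account = -133.6 + (-14.3) + 9.4 = -138.5
Financial account = -(-138.5) = 138.5

138.5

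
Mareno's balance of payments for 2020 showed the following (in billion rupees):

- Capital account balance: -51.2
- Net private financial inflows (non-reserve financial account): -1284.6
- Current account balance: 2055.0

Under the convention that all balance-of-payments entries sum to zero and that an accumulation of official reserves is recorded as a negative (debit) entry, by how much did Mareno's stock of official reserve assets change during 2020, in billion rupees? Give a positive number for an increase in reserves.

719.2

Official reserve transactions balance = -(2055.0 + (-51.2) + (-1284.6)) = -719.2
An accumulation of reserves is recorded as a debit (negative entry), so the change in the stock of reserves is the negative of that balance.
Change in official reserves = -(-719.2) = 719.2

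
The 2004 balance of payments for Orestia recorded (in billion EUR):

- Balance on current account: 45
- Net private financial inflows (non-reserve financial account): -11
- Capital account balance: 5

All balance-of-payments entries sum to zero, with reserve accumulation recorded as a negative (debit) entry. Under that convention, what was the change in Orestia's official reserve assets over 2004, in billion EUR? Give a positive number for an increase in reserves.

39

Official reserve transactions balance = -(45 + 5 + (-11)) = -39
An accumulation of reserves is recorded as a debit (negative entry), so the change in the stock of reserves is the negative of that balance.
Change in official reserves = -(-39) = 39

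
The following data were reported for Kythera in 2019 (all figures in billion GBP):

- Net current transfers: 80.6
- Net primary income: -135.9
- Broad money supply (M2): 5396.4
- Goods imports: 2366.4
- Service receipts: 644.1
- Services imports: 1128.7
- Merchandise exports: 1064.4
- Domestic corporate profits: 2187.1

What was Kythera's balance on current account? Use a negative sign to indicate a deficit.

-1841.9

Goods balance = 1064.4 - 2366.4 = -1302.0
Services balance = 644.1 - 1128.7 = -484.6
Trade balance (goods + services) = -1302.0 + (-484.6) = -1786.6
Net primary income = -135.9
Net secondary income = 80.6
Current account = -1786.6 + (-135.9) + 80.6 = -1841.9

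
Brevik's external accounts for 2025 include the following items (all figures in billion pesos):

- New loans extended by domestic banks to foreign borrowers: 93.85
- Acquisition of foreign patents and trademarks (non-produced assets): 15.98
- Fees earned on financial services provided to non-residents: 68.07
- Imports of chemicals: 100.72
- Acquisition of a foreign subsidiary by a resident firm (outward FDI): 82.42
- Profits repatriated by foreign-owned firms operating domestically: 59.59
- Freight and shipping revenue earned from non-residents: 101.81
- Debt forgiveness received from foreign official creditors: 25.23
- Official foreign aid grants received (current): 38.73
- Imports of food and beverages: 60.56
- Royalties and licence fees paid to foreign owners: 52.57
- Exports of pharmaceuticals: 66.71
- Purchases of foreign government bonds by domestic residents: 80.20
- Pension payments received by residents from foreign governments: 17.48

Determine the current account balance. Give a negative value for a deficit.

Goods: -60.56 + 66.71 - 100.72 = -94.57
Services: 68.07 - 52.57 + 101.81 = 117.31
Primary income: -59.59
Secondary income: 38.73 + 17.48 = 56.21
Current account = (-94.57) + 117.31 + (-59.59) + 56.21 = 19.36
(Excluded from the current account — financial account: new loans extended by domestic banks to foreign borrowers 93.85, acquisition of a foreign subsidiary by a resident firm (outward FDI) 82.42, purchases of foreign government bonds by domestic residents 80.20; capital account: acquisition of foreign patents and trademarks (non-produced assets) 15.98, debt forgiveness received from foreign official creditors 25.23.)

19.36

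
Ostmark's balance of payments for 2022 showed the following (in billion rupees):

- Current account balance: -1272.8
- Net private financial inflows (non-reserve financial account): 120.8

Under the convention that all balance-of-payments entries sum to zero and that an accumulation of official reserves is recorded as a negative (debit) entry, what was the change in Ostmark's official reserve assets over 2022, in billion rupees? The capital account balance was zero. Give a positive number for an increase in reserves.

-1152.0

Official reserve transactions balance = -((-1272.8) + 120.8) = 1152.0
An accumulation of reserves is recorded as a debit (negative entry), so the change in the stock of reserves is the negative of that balance.
Change in official reserves = -(1152.0) = -1152.0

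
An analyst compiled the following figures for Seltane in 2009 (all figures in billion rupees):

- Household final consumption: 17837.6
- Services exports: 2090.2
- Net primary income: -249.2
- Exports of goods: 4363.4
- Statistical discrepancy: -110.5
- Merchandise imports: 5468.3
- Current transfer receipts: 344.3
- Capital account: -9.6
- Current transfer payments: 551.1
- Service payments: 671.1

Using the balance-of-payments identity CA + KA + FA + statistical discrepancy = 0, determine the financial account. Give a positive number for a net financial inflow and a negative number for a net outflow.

261.9

Goods balance = 4363.4 - 5468.3 = -1104.9
Services balance = 2090.2 - 671.1 = 1419.1
Trade balance (goods + services) = -1104.9 + 1419.1 = 314.2
Net primary income = -249.2
Net secondary income = 344.3 - 551.1 = -206.8
Current account = 314.2 + (-249.2) + (-206.8) = -141.8
Financial account = -(-141.8 + (-9.6) + (-110.5)) = 261.9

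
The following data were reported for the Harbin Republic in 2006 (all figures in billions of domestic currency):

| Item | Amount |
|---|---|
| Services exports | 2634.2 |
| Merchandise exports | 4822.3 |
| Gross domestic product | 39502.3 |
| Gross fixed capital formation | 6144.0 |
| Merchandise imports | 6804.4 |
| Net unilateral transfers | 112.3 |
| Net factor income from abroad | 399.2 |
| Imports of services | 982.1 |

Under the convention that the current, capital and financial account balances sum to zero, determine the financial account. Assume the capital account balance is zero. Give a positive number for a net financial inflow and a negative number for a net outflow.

-181.5

Goods balance = 4822.3 - 6804.4 = -1982.1
Services balance = 2634.2 - 982.1 = 1652.1
Trade balance (goods + services) = -1982.1 + 1652.1 = -330.0
Net primary income = 399.2
Net secondary income = 112.3
Current account = -330.0 + 399.2 + 112.3 = 181.5
Financial account = -(181.5) = -181.5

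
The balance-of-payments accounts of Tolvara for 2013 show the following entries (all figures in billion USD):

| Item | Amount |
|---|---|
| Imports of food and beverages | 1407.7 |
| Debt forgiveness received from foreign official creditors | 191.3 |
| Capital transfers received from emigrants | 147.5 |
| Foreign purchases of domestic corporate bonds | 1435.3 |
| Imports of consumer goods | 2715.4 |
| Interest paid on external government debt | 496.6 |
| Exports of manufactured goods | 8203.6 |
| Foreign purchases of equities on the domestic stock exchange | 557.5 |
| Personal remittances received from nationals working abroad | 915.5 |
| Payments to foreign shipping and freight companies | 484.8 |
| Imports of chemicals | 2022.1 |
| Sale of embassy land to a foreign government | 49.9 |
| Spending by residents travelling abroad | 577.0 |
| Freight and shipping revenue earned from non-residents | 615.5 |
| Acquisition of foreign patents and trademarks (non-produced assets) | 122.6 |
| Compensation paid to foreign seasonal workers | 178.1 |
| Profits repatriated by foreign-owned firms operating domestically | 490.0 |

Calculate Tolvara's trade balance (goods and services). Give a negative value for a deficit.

1612.1

Goods: -2715.4 - 1407.7 - 2022.1 + 8203.6 = 2058.4
Services: 615.5 - 577.0 - 484.8 = -446.3
Trade balance = 2058.4 + (-446.3) = 1612.1
(Excluded from the trade balance — capital account: debt forgiveness received from foreign official creditors 191.3, capital transfers received from emigrants 147.5, sale of embassy land to a foreign government 49.9, acquisition of foreign patents and trademarks (non-produced assets) 122.6; financial account: foreign purchases of domestic corporate bonds 1435.3, foreign purchases of equities on the domestic stock exchange 557.5; primary income: interest paid on external government debt 496.6, compensation paid to foreign seasonal workers 178.1, profits repatriated by foreign-owned firms operating domestically 490.0; secondary income: personal remittances received from nationals working abroad 915.5.)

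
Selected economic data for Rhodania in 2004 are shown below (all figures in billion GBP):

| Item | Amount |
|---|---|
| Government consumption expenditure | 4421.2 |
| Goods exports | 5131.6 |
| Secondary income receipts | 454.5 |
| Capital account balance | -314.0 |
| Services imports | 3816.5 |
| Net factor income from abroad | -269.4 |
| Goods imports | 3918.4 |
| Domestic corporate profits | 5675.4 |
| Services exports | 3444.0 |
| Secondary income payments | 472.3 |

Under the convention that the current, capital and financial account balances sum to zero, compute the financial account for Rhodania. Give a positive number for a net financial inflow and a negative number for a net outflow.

-239.5

Goods balance = 5131.6 - 3918.4 = 1213.2
Services balance = 3444.0 - 3816.5 = -372.5
Trade balance (goods + services) = 1213.2 + (-372.5) = 840.7
Net primary income = -269.4
Net secondary income = 454.5 - 472.3 = -17.8
Current account = 840.7 + (-269.4) + (-17.8) = 553.5
Financial account = -(553.5 + (-314.0)) = -239.5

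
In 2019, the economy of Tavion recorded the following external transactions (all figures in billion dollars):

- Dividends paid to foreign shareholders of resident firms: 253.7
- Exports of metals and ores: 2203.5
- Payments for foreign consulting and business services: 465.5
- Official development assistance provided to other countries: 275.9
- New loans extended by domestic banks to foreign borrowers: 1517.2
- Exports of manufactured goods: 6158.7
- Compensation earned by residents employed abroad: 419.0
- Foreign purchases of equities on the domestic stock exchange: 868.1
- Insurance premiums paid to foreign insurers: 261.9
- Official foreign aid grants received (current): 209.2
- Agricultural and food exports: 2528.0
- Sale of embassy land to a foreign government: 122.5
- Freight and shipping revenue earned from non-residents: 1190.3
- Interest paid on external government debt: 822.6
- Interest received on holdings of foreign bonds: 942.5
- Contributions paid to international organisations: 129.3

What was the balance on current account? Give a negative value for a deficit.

11442.3

Goods: 6158.7 + 2203.5 + 2528.0 = 10890.2
Services: -465.5 + 1190.3 - 261.9 = 462.9
Primary income: 942.5 - 822.6 - 253.7 + 419.0 = 285.2
Secondary income: -129.3 + 209.2 - 275.9 = -196.0
Current account = 10890.2 + 462.9 + 285.2 + (-196.0) = 11442.3
(Excluded from the current account — financial account: new loans extended by domestic banks to foreign borrowers 1517.2, foreign purchases of equities on the domestic stock exchange 868.1; capital account: sale of embassy land to a foreign government 122.5.)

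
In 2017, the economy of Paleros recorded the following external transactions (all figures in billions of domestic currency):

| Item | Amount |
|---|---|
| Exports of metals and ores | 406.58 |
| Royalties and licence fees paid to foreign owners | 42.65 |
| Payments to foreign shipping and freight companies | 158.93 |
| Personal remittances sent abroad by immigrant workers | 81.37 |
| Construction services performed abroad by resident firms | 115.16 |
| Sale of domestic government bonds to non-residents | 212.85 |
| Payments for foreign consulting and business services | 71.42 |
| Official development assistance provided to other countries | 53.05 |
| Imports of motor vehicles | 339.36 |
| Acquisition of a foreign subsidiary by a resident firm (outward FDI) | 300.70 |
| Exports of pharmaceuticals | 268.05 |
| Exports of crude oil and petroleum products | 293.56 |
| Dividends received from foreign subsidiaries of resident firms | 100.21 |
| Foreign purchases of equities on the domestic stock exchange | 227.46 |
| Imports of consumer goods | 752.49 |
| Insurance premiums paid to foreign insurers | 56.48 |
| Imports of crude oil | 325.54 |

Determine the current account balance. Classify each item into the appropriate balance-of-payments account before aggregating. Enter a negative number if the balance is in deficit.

-697.73

Goods: 268.05 + 406.58 - 325.54 - 752.49 - 339.36 + 293.56 = -449.20
Services: -158.93 - 56.48 - 71.42 + 115.16 - 42.65 = -214.32
Primary income: 100.21
Secondary income: -81.37 - 53.05 = -134.42
Current account = (-449.20) + (-214.32) + 100.21 + (-134.42) = -697.73
(Excluded from the current account — financial account: sale of domestic government bonds to non-residents 212.85, acquisition of a foreign subsidiary by a resident firm (outward FDI) 300.70, foreign purchases of equities on the domestic stock exchange 227.46.)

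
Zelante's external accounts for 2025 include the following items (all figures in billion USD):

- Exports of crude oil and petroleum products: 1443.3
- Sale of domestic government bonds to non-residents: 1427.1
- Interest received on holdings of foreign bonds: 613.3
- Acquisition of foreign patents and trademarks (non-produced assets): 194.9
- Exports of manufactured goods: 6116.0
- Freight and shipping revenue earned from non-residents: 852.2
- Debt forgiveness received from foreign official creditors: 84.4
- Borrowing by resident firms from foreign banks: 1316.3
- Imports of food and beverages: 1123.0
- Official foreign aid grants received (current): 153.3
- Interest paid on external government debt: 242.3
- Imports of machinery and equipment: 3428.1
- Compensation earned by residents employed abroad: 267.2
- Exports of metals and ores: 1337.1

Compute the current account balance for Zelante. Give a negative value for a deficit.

5989.0

Goods: -1123.0 + 6116.0 + 1443.3 + 1337.1 - 3428.1 = 4345.3
Services: 852.2
Primary income: -242.3 + 267.2 + 613.3 = 638.2
Secondary income: 153.3
Current account = 4345.3 + 852.2 + 638.2 + 153.3 = 5989.0
(Excluded from the current account — financial account: sale of domestic government bonds to non-residents 1427.1, borrowing by resident firms from foreign banks 1316.3; capital account: acquisition of foreign patents and trademarks (non-produced assets) 194.9, debt forgiveness received from foreign official creditors 84.4.)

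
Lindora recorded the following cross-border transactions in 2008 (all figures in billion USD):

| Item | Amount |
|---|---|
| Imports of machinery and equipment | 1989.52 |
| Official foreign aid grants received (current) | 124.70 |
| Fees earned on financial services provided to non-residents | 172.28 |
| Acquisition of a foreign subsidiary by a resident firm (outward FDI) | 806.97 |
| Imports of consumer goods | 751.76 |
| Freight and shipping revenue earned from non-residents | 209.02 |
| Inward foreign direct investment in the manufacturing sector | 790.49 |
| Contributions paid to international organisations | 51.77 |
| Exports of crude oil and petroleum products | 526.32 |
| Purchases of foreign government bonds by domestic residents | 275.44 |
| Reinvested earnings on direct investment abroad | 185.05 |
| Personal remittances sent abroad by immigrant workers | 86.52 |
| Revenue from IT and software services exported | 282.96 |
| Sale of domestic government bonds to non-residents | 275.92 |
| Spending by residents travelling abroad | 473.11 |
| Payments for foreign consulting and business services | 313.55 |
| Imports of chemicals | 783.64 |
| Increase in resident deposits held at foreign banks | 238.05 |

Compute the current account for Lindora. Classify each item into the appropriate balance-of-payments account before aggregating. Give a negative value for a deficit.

Goods: -1989.52 - 783.64 + 526.32 - 751.76 = -2998.60
Services: -313.55 - 473.11 + 209.02 + 282.96 + 172.28 = -122.40
Primary income: 185.05
Secondary income: -86.52 + 124.70 - 51.77 = -13.59
Current account = (-2998.60) + (-122.40) + 185.05 + (-13.59) = -2949.54
(Excluded from the current account — financial account: acquisition of a foreign subsidiary by a resident firm (outward FDI) 806.97, inward foreign direct investment in the manufacturing sector 790.49, purchases of foreign government bonds by domestic residents 275.44, sale of domestic government bonds to non-residents 275.92, increase in resident deposits held at foreign banks 238.05.)

-2949.54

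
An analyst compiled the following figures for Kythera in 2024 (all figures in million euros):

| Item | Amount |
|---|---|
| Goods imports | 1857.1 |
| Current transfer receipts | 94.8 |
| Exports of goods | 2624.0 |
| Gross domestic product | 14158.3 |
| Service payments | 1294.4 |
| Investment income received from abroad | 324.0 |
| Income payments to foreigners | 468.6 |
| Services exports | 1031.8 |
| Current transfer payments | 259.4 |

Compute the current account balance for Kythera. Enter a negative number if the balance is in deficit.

Goods balance = 2624.0 - 1857.1 = 766.9
Services balance = 1031.8 - 1294.4 = -262.6
Trade balance (goods + services) = 766.9 + (-262.6) = 504.3
Net primary income = 324.0 - 468.6 = -144.6
Net secondary income = 94.8 - 259.4 = -164.6
Current account = 504.3 + (-144.6) + (-164.6) = 195.1

195.1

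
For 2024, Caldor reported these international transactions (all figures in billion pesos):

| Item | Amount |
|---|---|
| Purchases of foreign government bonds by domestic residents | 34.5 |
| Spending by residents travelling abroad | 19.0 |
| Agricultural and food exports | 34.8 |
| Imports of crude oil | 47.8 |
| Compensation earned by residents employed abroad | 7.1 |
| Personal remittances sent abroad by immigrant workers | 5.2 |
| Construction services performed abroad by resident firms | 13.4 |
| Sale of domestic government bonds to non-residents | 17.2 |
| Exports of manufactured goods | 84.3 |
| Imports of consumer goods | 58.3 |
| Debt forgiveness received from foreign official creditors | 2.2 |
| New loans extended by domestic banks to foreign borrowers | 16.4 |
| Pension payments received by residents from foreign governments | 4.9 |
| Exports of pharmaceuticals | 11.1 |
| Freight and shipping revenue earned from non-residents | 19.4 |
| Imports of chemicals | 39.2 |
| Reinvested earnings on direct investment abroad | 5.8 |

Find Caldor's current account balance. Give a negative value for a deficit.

Goods: 34.8 - 39.2 - 58.3 - 47.8 + 11.1 + 84.3 = -15.1
Services: 19.4 - 19.0 + 13.4 = 13.8
Primary income: 7.1 + 5.8 = 12.9
Secondary income: 4.9 - 5.2 = -0.3
Current account = (-15.1) + 13.8 + 12.9 + (-0.3) = 11.3
(Excluded from the current account — financial account: purchases of foreign government bonds by domestic residents 34.5, sale of domestic government bonds to non-residents 17.2, new loans extended by domestic banks to foreign borrowers 16.4; capital account: debt forgiveness received from foreign official creditors 2.2.)

11.3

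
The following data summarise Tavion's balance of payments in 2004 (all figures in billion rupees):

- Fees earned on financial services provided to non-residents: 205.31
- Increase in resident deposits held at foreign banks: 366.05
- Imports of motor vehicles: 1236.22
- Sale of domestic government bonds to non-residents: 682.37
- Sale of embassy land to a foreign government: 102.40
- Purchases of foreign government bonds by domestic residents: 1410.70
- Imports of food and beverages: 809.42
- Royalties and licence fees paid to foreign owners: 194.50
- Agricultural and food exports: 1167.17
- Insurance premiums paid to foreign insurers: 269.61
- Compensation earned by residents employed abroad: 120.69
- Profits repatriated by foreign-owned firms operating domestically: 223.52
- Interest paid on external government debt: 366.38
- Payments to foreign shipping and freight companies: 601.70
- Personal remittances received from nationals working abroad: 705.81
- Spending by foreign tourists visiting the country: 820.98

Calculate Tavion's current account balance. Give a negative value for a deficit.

-681.39

Goods: 1167.17 - 1236.22 - 809.42 = -878.47
Services: 820.98 + 205.31 - 601.70 - 269.61 - 194.50 = -39.52
Primary income: -366.38 + 120.69 - 223.52 = -469.21
Secondary income: 705.81
Current account = (-878.47) + (-39.52) + (-469.21) + 705.81 = -681.39
(Excluded from the current account — financial account: increase in resident deposits held at foreign banks 366.05, sale of domestic government bonds to non-residents 682.37, purchases of foreign government bonds by domestic residents 1410.70; capital account: sale of embassy land to a foreign government 102.40.)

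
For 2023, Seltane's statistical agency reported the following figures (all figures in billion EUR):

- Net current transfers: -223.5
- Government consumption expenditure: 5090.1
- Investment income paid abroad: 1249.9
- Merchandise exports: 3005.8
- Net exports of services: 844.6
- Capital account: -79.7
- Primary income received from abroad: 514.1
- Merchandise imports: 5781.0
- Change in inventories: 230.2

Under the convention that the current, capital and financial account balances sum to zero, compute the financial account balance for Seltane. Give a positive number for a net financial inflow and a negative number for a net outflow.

Goods balance = 3005.8 - 5781.0 = -2775.2
Services balance = 844.6
Trade balance (goods + services) = -2775.2 + 844.6 = -1930.6
Net primary income = 514.1 - 1249.9 = -735.8
Net secondary income = -223.5
Current account = -1930.6 + (-735.8) + (-223.5) = -2889.9
Financial account = -(-2889.9 + (-79.7)) = 2969.6

2969.6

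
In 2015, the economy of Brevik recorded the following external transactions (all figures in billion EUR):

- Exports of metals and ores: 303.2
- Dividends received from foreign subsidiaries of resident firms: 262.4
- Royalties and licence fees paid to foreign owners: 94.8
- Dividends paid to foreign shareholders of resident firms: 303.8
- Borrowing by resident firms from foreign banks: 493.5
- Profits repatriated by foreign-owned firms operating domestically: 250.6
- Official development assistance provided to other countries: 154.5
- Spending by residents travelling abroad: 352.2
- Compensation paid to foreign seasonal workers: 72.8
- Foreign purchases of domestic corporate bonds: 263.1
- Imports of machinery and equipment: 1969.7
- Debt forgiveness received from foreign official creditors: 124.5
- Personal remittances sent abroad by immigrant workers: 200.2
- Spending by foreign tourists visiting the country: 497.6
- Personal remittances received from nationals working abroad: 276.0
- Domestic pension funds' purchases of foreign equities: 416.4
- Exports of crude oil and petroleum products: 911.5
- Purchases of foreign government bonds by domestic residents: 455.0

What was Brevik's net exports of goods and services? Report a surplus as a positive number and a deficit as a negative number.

Goods: 303.2 - 1969.7 + 911.5 = -755.0
Services: -94.8 + 497.6 - 352.2 = 50.6
Trade balance = -755.0 + 50.6 = -704.4
(Excluded from the trade balance — primary income: dividends received from foreign subsidiaries of resident firms 262.4, dividends paid to foreign shareholders of resident firms 303.8, profits repatriated by foreign-owned firms operating domestically 250.6, compensation paid to foreign seasonal workers 72.8; financial account: borrowing by resident firms from foreign banks 493.5, foreign purchases of domestic corporate bonds 263.1, domestic pension funds' purchases of foreign equities 416.4, purchases of foreign government bonds by domestic residents 455.0; secondary income: official development assistance provided to other countries 154.5, personal remittances sent abroad by immigrant workers 200.2, personal remittances received from nationals working abroad 276.0; capital account: debt forgiveness received from foreign official creditors 124.5.)

-704.4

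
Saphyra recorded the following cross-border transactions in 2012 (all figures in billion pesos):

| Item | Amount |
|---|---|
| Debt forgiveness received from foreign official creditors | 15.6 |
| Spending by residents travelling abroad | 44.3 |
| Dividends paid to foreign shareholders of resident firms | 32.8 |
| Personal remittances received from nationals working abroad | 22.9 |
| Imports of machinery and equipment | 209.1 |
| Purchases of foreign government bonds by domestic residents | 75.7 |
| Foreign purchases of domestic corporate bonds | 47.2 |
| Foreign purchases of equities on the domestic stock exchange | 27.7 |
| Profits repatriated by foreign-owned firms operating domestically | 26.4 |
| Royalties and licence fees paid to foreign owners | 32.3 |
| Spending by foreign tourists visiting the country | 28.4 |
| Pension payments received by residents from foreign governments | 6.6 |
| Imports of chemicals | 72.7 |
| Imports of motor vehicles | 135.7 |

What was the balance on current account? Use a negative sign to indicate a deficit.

Goods: -209.1 - 72.7 - 135.7 = -417.5
Services: -44.3 + 28.4 - 32.3 = -48.2
Primary income: -32.8 - 26.4 = -59.2
Secondary income: 6.6 + 22.9 = 29.5
Current account = (-417.5) + (-48.2) + (-59.2) + 29.5 = -495.4
(Excluded from the current account — capital account: debt forgiveness received from foreign official creditors 15.6; financial account: purchases of foreign government bonds by domestic residents 75.7, foreign purchases of domestic corporate bonds 47.2, foreign purchases of equities on the domestic stock exchange 27.7.)

-495.4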